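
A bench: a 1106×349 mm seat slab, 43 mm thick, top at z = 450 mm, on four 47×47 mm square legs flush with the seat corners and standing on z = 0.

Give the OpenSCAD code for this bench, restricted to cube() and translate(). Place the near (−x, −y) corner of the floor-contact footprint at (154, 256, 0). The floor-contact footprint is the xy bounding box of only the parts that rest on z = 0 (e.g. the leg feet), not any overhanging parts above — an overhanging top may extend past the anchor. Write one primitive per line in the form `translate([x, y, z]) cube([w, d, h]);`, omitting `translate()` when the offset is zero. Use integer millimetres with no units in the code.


// leg_h = 450 − 43 = 407
translate([154, 256, 407]) cube([1106, 349, 43]);
translate([154, 256, 0]) cube([47, 47, 407]);
translate([154, 558, 0]) cube([47, 47, 407]);
translate([1213, 256, 0]) cube([47, 47, 407]);
translate([1213, 558, 0]) cube([47, 47, 407]);


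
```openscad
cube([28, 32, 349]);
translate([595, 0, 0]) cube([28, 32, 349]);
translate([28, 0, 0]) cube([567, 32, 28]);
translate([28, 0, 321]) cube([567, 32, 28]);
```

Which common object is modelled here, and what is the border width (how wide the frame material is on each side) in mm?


A picture frame. The border width is 28 mm.

Four thin pieces enclosing a rectangular opening — a picture frame. The two full-height stiles are 349 mm tall; the top rail sits at z = 321 and is 28 mm tall, so the border above the opening is 349 − 321 = 28 mm, matching the stile x-width.


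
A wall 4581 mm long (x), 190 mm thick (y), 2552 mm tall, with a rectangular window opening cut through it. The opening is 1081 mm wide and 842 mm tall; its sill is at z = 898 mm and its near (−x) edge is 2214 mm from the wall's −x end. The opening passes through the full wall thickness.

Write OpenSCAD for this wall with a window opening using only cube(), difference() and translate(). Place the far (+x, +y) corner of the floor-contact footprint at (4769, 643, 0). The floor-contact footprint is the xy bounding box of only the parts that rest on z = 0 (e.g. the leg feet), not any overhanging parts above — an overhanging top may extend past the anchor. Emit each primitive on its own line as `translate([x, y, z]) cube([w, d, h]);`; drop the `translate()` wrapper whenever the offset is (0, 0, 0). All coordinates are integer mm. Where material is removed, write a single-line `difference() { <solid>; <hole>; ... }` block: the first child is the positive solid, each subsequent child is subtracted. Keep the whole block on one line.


difference() { translate([188, 453, 0]) cube([4581, 190, 2552]); translate([2402, 453, 898]) cube([1081, 190, 842]); }


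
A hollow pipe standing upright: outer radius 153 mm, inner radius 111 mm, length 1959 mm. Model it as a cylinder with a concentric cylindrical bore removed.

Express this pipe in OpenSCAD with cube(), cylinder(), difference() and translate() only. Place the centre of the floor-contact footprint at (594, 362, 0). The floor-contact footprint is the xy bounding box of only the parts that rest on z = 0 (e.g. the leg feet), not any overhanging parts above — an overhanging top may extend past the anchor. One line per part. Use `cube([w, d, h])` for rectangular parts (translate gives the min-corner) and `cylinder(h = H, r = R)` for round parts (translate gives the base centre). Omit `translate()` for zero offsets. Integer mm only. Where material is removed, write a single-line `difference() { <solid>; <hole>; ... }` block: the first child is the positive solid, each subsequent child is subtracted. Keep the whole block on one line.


difference() { translate([594, 362, 0]) cylinder(h = 1959, r = 153); translate([594, 362, 0]) cylinder(h = 1959, r = 111); }


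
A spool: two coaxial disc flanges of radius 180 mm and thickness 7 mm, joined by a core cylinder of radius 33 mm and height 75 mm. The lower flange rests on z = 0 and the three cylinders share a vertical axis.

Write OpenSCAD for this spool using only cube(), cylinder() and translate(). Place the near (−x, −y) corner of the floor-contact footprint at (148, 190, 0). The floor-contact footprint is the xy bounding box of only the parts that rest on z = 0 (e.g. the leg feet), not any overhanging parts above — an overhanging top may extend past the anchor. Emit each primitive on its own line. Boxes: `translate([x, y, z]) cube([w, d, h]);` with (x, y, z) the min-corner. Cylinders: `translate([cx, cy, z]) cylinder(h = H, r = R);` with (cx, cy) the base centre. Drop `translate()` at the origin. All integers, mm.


translate([328, 370, 0]) cylinder(h = 7, r = 180);
translate([328, 370, 7]) cylinder(h = 75, r = 33);
translate([328, 370, 82]) cylinder(h = 7, r = 180);


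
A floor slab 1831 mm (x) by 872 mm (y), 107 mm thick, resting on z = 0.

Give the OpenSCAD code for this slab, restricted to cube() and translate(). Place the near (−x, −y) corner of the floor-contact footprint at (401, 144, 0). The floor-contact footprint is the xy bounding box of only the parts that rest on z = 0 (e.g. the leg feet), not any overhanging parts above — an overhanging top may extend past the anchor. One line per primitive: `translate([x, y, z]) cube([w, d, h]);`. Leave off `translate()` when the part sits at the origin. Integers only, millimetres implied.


translate([401, 144, 0]) cube([1831, 872, 107]);


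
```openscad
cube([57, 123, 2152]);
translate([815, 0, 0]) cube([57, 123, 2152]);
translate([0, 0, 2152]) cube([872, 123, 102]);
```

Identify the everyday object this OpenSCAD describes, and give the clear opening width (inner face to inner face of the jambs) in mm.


A door frame. The clear opening width is 758 mm.

Two 2152 mm tall posts with a header on top — a door frame. The left jamb is 57 mm wide at x = 0; the right jamb starts at x = 815. The clear opening is 815 − 57 = 758 mm.


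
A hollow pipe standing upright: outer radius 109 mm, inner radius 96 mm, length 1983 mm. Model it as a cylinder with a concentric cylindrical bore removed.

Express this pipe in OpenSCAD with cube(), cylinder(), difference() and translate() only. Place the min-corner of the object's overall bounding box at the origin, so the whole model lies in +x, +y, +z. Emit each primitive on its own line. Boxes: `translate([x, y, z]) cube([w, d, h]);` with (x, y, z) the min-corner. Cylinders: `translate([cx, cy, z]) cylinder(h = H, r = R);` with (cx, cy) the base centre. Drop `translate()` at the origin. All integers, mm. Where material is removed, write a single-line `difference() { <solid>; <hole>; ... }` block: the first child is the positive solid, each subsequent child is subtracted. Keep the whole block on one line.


difference() { translate([109, 109, 0]) cylinder(h = 1983, r = 109); translate([109, 109, 0]) cylinder(h = 1983, r = 96); }


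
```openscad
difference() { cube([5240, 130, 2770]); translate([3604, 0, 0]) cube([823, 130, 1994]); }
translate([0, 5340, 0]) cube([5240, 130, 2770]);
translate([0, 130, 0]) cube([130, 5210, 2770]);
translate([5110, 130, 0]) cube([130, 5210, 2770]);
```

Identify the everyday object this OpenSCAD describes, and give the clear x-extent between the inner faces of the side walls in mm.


A single room. The interior width is 4980 mm.

Four walls enclosing a rectangle with a door in the front wall — a room. Outside width 5240 minus two 130 mm walls gives 4980 mm.


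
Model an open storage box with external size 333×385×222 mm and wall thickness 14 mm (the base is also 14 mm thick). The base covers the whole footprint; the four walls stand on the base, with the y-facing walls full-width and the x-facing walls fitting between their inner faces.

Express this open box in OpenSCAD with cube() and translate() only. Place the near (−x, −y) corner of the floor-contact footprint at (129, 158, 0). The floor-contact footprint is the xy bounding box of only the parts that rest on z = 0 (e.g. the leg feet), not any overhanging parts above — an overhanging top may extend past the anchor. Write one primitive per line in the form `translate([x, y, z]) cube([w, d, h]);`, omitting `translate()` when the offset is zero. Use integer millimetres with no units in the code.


translate([129, 158, 0]) cube([333, 385, 14]);
translate([129, 158, 14]) cube([333, 14, 208]);
translate([129, 529, 14]) cube([333, 14, 208]);
translate([129, 172, 14]) cube([14, 357, 208]);
translate([448, 172, 14]) cube([14, 357, 208]);


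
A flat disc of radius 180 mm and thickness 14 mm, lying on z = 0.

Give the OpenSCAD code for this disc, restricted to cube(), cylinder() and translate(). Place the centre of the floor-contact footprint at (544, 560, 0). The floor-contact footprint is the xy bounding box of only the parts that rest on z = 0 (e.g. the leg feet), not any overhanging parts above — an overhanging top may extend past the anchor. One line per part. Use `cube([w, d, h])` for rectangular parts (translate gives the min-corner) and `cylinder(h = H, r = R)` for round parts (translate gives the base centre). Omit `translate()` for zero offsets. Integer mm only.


translate([544, 560, 0]) cylinder(h = 14, r = 180);


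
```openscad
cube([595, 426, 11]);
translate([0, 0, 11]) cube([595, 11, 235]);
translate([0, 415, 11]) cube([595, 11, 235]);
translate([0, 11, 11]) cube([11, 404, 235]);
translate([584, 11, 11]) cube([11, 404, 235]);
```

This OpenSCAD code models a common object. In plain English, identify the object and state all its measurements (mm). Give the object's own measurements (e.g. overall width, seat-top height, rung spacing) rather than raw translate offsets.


An open-topped rectangular box: outside dimensions 595×426×246 mm, with a uniform wall and base thickness of 11 mm. The base is a full 595×426 slab on the floor; four walls sit on top of the base. The front and back walls (the −y and +y sides) span the full width; the two side walls fit between them.


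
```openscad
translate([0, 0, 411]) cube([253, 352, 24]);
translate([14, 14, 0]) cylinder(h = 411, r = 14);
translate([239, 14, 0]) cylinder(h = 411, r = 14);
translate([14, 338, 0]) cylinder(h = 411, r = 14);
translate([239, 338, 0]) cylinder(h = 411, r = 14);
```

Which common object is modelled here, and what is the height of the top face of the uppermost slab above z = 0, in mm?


A stool. The seat height is 435 mm.

A 253×352×24 slab at z = 411 on four corner cylinders — a stool. The seat top is 411 + 24 = 435 mm.


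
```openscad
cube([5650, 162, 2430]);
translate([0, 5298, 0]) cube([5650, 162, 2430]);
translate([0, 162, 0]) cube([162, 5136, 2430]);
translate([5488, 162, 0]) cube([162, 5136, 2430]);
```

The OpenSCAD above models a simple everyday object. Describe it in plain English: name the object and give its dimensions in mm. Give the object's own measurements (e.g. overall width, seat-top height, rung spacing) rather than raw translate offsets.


The wall frame of a small rectangular building: four walls, each 2430 mm tall and 162 mm thick, enclosing a footprint 5650 mm (x) by 5460 mm (y) outside-to-outside, with no floor or roof. The front and back walls (the −y and +y sides) span the full width; the two side walls fit between them.


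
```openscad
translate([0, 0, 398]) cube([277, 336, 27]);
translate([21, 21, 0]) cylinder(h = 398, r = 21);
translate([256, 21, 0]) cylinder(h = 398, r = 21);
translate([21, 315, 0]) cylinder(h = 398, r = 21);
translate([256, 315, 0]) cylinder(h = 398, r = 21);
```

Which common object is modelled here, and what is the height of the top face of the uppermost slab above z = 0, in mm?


A stool. The seat height is 425 mm.

A 277×336×27 slab at z = 398 on four corner cylinders — a stool. The seat top is 398 + 27 = 425 mm.


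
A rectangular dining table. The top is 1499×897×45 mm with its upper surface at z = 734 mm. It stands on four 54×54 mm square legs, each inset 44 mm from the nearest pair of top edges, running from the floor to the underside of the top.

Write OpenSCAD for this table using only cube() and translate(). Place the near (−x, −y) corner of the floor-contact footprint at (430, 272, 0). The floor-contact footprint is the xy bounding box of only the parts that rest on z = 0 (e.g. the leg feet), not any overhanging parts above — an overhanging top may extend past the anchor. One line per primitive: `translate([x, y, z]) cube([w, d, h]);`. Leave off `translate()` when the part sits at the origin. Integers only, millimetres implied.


translate([386, 228, 689]) cube([1499, 897, 45]);
translate([430, 272, 0]) cube([54, 54, 689]);
translate([1787, 272, 0]) cube([54, 54, 689]);
translate([430, 1027, 0]) cube([54, 54, 689]);
translate([1787, 1027, 0]) cube([54, 54, 689]);


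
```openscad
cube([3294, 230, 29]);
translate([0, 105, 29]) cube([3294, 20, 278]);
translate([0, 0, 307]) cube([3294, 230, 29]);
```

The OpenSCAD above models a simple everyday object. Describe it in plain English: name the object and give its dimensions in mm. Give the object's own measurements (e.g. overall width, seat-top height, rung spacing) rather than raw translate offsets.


An I-beam lying along x, 3294 mm long. Overall section height 336 mm. Two flanges 230 mm wide (y) and 29 mm thick, one on the floor and one at the top; a web 20 mm thick runs between them, centred on the flange width.


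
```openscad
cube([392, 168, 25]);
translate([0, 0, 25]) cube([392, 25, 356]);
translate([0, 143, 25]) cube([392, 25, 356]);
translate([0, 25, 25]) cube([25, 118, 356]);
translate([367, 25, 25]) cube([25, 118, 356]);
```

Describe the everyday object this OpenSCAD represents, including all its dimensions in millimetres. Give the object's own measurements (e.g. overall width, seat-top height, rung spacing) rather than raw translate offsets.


An open-topped rectangular box: outside dimensions 392×168×381 mm, with a uniform wall and base thickness of 25 mm. The base is a full 392×168 slab on the floor; four walls sit on top of the base. The front and back walls (the −y and +y sides) span the full width; the two side walls fit between them.


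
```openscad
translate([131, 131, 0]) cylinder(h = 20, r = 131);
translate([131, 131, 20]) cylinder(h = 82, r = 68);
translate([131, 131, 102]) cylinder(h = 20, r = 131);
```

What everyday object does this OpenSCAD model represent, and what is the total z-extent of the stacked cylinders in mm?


A spool. The overall height is 122 mm.

Three coaxial cylinders, large–small–large — a spool. Two 20 mm flanges and a 82 mm core give 20 + 82 + 20 = 122 mm.


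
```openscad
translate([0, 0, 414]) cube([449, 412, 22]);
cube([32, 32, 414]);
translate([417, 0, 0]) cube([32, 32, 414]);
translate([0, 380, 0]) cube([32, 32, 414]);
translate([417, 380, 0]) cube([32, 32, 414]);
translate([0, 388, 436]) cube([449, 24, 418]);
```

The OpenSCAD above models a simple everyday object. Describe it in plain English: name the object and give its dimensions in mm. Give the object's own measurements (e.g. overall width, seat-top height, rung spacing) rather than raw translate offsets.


A chair. The seat is a 449×412×22 mm slab with its top at z = 436 mm, on four 32×32 mm corner legs (flush with the seat edges, standing on z = 0). A flat backrest 24 mm thick, 418 mm tall, spans the full seat width and rises from the seat top along its +y edge, rear face flush with the rear of the seat.


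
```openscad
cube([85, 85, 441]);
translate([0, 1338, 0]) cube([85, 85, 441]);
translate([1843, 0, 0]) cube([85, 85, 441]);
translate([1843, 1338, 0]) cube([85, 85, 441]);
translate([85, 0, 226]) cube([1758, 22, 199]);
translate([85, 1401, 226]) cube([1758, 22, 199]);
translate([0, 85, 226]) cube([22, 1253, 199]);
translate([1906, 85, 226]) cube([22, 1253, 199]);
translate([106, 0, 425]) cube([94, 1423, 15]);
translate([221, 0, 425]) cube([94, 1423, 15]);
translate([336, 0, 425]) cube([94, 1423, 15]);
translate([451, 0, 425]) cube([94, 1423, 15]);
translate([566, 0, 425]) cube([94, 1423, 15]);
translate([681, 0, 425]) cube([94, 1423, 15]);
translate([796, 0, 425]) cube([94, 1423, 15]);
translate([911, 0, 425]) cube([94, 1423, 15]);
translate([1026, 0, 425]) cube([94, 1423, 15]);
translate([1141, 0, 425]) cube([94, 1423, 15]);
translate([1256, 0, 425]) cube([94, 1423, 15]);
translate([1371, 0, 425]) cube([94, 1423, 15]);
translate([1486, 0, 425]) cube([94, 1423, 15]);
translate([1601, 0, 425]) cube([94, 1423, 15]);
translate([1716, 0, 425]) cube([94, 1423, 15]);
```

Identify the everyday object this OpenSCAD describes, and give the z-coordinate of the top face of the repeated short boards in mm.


A bed frame. The slat-top height is 440 mm.

Four posts, four rails, and a row of slats — a bed frame. Slats sit on the rails at z = 226 + 199 = 425; with slat thickness 15, the top is 440 mm.


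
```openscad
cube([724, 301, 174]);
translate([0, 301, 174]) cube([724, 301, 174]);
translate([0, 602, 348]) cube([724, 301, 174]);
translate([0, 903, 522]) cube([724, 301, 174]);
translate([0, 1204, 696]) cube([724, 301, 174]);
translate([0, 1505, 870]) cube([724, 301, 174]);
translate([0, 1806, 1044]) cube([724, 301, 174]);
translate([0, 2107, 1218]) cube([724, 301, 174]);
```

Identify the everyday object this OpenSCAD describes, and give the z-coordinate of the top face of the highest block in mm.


A staircase. The total rise is 1392 mm.

8 identical blocks, each offset up and back from the previous — a staircase. Each step is 174 mm tall and there are 8 of them, so the total rise is 8 × 174 = 1392 mm.


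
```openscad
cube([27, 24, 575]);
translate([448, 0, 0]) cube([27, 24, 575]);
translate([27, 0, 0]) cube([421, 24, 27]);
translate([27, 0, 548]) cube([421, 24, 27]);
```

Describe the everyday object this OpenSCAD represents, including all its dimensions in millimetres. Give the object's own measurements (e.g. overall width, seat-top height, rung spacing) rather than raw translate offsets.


A rectangular picture frame lying in the x–z plane (depth along y). The opening is 421 mm wide (x) by 521 mm tall (z), surrounded by a border 27 mm wide on all four sides. The frame is 24 mm deep and is made of two full-height vertical stiles with two horizontal rails fitted between them.


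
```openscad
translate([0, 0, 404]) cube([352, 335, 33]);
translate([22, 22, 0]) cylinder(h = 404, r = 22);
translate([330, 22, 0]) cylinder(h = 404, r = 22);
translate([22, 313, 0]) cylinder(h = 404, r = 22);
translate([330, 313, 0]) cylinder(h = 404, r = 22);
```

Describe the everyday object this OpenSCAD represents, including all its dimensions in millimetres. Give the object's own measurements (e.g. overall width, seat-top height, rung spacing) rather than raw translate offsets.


A simple wooden stool: a rectangular seat 352 mm (x) by 335 mm (y), 33 mm thick, top face at z = 437 mm, on four round legs, each 44 mm in diameter. The legs rest on z = 0, each leg's axis is inset half a diameter from the nearest pair of seat edges (so the leg's bounding box is flush with the corner).


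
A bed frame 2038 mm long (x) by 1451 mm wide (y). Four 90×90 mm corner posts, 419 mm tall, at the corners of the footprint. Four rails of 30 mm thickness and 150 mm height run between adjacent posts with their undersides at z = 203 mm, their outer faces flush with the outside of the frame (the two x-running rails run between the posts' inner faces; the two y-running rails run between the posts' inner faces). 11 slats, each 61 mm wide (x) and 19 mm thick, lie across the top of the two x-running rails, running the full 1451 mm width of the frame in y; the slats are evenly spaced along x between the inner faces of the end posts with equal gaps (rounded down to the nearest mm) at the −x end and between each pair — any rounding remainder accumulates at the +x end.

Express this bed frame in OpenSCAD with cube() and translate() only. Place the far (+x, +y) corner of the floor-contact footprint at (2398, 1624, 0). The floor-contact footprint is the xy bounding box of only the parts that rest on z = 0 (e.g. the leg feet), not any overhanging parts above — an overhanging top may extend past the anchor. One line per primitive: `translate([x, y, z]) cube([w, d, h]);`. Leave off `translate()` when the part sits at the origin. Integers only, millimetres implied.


// slat z = rail_z + rail_h = 203 + 150 = 353
// slat gap = ⌊(1858 − 11·61) / 12⌋ = 98
translate([360, 173, 0]) cube([90, 90, 419]);
translate([360, 1534, 0]) cube([90, 90, 419]);
translate([2308, 173, 0]) cube([90, 90, 419]);
translate([2308, 1534, 0]) cube([90, 90, 419]);
translate([450, 173, 203]) cube([1858, 30, 150]);
translate([450, 1594, 203]) cube([1858, 30, 150]);
translate([360, 263, 203]) cube([30, 1271, 150]);
translate([2368, 263, 203]) cube([30, 1271, 150]);
translate([548, 173, 353]) cube([61, 1451, 19]);
translate([707, 173, 353]) cube([61, 1451, 19]);
translate([866, 173, 353]) cube([61, 1451, 19]);
translate([1025, 173, 353]) cube([61, 1451, 19]);
translate([1184, 173, 353]) cube([61, 1451, 19]);
translate([1343, 173, 353]) cube([61, 1451, 19]);
translate([1502, 173, 353]) cube([61, 1451, 19]);
translate([1661, 173, 353]) cube([61, 1451, 19]);
translate([1820, 173, 353]) cube([61, 1451, 19]);
translate([1979, 173, 353]) cube([61, 1451, 19]);
translate([2138, 173, 353]) cube([61, 1451, 19]);


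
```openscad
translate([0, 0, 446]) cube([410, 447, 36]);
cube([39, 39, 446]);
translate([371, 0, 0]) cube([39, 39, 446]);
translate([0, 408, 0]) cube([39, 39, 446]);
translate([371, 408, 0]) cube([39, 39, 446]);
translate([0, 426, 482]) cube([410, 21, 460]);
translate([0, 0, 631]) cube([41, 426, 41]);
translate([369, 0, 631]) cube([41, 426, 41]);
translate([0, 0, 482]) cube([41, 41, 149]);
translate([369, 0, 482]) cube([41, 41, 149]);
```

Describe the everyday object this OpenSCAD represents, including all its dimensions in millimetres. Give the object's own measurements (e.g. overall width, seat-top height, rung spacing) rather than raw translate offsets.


A chair. The seat is a 410×447×36 mm slab with its top at z = 482 mm, on four 39×39 mm corner legs (flush with the seat edges, standing on z = 0). A flat backrest 21 mm thick, 460 mm tall, spans the full seat width and rises from the seat top along its +y edge, rear face flush with the rear of the seat. Two armrests of 41×41 mm section run along each side from the seat's front edge to the front of the backrest, top faces 190 mm above the seat top and outer faces flush with the seat's x-edges; a 41×41 mm post under the front of each armrest stands on the seat at the front corner.


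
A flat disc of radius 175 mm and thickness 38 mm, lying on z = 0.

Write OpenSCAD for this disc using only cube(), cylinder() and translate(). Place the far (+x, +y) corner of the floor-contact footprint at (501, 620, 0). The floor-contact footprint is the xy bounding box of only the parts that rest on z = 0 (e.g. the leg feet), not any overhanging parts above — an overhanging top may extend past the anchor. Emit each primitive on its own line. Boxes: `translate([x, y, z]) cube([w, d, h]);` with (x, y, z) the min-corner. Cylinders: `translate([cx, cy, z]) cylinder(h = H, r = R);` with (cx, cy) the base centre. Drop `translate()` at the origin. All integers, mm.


translate([326, 445, 0]) cylinder(h = 38, r = 175);


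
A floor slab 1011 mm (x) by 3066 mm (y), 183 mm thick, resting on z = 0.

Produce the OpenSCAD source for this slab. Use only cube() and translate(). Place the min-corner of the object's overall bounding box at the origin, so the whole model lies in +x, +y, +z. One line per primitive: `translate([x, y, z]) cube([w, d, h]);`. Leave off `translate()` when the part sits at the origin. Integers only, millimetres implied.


cube([1011, 3066, 183]);


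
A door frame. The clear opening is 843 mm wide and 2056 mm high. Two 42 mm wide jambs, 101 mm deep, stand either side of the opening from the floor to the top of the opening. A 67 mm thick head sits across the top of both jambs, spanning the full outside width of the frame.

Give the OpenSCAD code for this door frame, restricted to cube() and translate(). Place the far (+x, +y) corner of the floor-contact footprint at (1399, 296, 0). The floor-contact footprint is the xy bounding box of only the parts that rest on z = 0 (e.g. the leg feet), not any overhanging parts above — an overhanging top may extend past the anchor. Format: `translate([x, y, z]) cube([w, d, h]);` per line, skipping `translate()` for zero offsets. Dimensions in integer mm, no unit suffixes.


translate([472, 195, 0]) cube([42, 101, 2056]);
translate([1357, 195, 0]) cube([42, 101, 2056]);
translate([472, 195, 2056]) cube([927, 101, 67]);


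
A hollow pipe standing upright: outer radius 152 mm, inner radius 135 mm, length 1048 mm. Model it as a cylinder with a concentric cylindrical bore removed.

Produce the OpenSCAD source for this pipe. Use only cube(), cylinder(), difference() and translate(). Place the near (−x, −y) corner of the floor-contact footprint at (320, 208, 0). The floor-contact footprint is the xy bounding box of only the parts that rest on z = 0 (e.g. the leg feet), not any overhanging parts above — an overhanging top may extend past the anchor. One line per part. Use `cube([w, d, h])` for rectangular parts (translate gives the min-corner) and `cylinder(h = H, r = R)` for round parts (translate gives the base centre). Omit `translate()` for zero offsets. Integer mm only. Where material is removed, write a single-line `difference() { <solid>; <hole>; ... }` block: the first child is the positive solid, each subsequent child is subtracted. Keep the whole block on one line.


difference() { translate([472, 360, 0]) cylinder(h = 1048, r = 152); translate([472, 360, 0]) cylinder(h = 1048, r = 135); }


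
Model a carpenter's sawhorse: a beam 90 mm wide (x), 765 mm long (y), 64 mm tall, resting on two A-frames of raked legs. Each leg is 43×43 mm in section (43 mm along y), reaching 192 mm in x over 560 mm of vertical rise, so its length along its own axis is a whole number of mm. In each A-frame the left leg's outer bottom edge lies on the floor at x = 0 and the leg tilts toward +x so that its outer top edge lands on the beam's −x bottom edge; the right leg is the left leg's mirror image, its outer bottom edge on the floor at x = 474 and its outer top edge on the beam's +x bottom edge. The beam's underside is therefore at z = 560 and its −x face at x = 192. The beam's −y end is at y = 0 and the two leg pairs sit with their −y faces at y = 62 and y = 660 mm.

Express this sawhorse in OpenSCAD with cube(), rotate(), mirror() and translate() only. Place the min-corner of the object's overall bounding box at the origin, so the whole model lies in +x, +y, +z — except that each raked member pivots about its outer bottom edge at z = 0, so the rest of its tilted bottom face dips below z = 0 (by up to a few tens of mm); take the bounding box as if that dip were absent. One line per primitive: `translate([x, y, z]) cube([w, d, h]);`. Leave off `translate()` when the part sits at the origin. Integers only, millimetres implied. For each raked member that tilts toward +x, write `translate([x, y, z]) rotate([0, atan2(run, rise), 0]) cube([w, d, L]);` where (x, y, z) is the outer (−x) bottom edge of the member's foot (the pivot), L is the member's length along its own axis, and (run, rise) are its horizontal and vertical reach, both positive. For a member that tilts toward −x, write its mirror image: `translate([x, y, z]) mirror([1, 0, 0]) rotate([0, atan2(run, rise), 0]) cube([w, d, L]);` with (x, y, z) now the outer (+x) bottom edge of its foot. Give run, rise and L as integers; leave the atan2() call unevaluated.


// leg length = √(192² + 560²) = 592
// right-leg outer foot x = 2·192 + 90 = 474
// beam min-corner = (192, 0, 560)
translate([192, 0, 560]) cube([90, 765, 64]);
translate([0, 62, 0]) rotate([0, atan2(192, 560), 0]) cube([43, 43, 592]);
translate([474, 62, 0]) mirror([1, 0, 0]) rotate([0, atan2(192, 560), 0]) cube([43, 43, 592]);
translate([0, 660, 0]) rotate([0, atan2(192, 560), 0]) cube([43, 43, 592]);
translate([474, 660, 0]) mirror([1, 0, 0]) rotate([0, atan2(192, 560), 0]) cube([43, 43, 592]);


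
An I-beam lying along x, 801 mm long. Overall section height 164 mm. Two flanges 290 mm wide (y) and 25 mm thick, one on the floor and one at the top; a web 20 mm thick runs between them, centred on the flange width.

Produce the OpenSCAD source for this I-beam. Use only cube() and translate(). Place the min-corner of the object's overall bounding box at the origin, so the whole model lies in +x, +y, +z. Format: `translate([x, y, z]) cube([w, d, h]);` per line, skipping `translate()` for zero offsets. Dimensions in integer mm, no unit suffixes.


cube([801, 290, 25]);
translate([0, 135, 25]) cube([801, 20, 114]);
translate([0, 0, 139]) cube([801, 290, 25]);


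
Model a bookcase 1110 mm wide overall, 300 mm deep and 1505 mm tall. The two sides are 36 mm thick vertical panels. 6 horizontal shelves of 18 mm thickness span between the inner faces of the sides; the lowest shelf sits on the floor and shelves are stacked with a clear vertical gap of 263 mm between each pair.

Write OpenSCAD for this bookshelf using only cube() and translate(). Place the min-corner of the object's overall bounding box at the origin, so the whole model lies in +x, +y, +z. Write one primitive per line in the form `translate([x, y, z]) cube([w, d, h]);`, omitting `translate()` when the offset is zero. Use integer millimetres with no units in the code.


cube([36, 300, 1505]);
translate([1074, 0, 0]) cube([36, 300, 1505]);
translate([36, 0, 0]) cube([1038, 300, 18]);
translate([36, 0, 281]) cube([1038, 300, 18]);
translate([36, 0, 562]) cube([1038, 300, 18]);
translate([36, 0, 843]) cube([1038, 300, 18]);
translate([36, 0, 1124]) cube([1038, 300, 18]);
translate([36, 0, 1405]) cube([1038, 300, 18]);


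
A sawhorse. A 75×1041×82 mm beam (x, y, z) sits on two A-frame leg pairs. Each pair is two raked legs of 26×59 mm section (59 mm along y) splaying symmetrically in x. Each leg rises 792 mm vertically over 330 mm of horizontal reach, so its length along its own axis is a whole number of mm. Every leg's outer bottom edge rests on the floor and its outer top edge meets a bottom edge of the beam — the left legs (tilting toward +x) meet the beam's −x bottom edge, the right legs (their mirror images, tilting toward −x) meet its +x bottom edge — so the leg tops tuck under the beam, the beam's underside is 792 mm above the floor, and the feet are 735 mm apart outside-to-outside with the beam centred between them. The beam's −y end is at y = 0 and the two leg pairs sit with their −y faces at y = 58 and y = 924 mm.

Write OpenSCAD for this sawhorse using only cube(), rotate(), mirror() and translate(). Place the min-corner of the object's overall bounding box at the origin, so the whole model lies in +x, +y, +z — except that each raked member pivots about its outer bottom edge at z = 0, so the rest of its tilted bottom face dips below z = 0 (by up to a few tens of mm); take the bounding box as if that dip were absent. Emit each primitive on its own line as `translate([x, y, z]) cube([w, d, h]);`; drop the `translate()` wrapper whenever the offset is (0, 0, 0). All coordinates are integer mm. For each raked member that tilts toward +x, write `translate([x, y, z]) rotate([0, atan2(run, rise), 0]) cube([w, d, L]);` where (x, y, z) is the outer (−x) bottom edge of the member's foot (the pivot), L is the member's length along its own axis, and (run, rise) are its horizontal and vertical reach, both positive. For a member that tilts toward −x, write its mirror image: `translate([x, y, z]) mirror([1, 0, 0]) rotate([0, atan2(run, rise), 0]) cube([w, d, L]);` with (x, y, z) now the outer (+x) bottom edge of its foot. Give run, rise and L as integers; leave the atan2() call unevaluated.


translate([330, 0, 792]) cube([75, 1041, 82]);
translate([0, 58, 0]) rotate([0, atan2(330, 792), 0]) cube([26, 59, 858]);
translate([735, 58, 0]) mirror([1, 0, 0]) rotate([0, atan2(330, 792), 0]) cube([26, 59, 858]);
translate([0, 924, 0]) rotate([0, atan2(330, 792), 0]) cube([26, 59, 858]);
translate([735, 924, 0]) mirror([1, 0, 0]) rotate([0, atan2(330, 792), 0]) cube([26, 59, 858]);


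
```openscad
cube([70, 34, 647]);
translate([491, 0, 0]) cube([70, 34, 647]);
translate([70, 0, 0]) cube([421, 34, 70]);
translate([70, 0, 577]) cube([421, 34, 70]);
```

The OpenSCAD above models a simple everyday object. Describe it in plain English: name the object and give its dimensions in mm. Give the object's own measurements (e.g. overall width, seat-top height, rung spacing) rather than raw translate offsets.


A rectangular picture frame lying in the x–z plane (depth along y). The opening is 421 mm wide (x) by 507 mm tall (z), surrounded by a border 70 mm wide on all four sides. The frame is 34 mm deep and is made of two full-height vertical stiles with two horizontal rails fitted between them.


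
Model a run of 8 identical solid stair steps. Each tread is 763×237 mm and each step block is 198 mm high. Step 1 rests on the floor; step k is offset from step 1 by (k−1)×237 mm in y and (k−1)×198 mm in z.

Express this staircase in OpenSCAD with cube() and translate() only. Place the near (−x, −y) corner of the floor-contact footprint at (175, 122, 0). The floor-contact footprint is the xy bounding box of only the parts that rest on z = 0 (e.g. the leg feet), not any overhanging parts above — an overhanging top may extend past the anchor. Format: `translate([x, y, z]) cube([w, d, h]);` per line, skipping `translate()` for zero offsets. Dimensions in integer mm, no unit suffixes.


translate([175, 122, 0]) cube([763, 237, 198]);
translate([175, 359, 198]) cube([763, 237, 198]);
translate([175, 596, 396]) cube([763, 237, 198]);
translate([175, 833, 594]) cube([763, 237, 198]);
translate([175, 1070, 792]) cube([763, 237, 198]);
translate([175, 1307, 990]) cube([763, 237, 198]);
translate([175, 1544, 1188]) cube([763, 237, 198]);
translate([175, 1781, 1386]) cube([763, 237, 198]);


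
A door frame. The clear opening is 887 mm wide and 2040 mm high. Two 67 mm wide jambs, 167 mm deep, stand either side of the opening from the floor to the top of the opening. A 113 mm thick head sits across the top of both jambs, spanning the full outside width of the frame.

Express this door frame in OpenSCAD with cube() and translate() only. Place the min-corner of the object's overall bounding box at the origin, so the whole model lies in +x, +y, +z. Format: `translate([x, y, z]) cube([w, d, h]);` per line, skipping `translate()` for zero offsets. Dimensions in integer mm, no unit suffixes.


cube([67, 167, 2040]);
translate([954, 0, 0]) cube([67, 167, 2040]);
translate([0, 0, 2040]) cube([1021, 167, 113]);


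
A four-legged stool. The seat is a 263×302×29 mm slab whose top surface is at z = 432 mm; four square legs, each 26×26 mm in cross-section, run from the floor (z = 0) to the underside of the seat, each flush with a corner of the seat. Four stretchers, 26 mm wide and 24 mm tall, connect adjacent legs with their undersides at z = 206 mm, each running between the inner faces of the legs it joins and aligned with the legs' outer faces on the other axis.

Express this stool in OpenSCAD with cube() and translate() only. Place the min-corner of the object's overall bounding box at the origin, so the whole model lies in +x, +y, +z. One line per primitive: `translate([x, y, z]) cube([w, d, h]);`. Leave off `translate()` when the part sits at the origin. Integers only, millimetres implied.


// leg_h = 432 - 29 = 403
// stretcher span = 263 - 2*26 = 211
translate([0, 0, 403]) cube([263, 302, 29]);
cube([26, 26, 403]);
translate([237, 0, 0]) cube([26, 26, 403]);
translate([0, 276, 0]) cube([26, 26, 403]);
translate([237, 276, 0]) cube([26, 26, 403]);
translate([26, 0, 206]) cube([211, 26, 24]);
translate([26, 276, 206]) cube([211, 26, 24]);
translate([0, 26, 206]) cube([26, 250, 24]);
translate([237, 26, 206]) cube([26, 250, 24]);


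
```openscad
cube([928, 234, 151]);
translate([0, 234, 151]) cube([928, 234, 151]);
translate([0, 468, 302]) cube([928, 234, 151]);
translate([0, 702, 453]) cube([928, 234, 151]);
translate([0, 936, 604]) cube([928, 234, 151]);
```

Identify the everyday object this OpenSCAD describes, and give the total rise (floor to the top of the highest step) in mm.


A staircase. The total rise is 755 mm.

5 identical blocks, each offset up and back from the previous — a staircase. Each step is 151 mm tall and there are 5 of them, so the total rise is 5 × 151 = 755 mm.


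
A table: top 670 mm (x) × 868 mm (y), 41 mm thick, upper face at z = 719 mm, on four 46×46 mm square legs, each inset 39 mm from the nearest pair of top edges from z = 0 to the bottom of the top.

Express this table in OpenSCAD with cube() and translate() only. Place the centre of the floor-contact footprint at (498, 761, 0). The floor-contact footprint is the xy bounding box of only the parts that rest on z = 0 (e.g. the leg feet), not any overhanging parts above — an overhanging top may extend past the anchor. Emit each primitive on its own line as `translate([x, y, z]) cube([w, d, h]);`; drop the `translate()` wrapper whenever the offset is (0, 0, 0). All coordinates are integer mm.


// leg_h = 719 - 41 = 678
translate([163, 327, 678]) cube([670, 868, 41]);
translate([202, 366, 0]) cube([46, 46, 678]);
translate([748, 366, 0]) cube([46, 46, 678]);
translate([202, 1110, 0]) cube([46, 46, 678]);
translate([748, 1110, 0]) cube([46, 46, 678]);


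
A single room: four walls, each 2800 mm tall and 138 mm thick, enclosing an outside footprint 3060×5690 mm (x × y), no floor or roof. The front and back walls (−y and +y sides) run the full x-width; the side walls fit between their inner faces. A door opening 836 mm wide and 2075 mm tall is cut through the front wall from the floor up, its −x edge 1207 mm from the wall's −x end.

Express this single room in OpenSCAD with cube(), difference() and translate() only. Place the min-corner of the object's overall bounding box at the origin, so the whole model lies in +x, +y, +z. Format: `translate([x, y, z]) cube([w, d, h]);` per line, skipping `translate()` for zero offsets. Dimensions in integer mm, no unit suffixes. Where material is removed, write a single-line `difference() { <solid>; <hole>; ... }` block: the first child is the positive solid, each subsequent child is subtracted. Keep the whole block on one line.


difference() { cube([3060, 138, 2800]); translate([1207, 0, 0]) cube([836, 138, 2075]); }
translate([0, 5552, 0]) cube([3060, 138, 2800]);
translate([0, 138, 0]) cube([138, 5414, 2800]);
translate([2922, 138, 0]) cube([138, 5414, 2800]);


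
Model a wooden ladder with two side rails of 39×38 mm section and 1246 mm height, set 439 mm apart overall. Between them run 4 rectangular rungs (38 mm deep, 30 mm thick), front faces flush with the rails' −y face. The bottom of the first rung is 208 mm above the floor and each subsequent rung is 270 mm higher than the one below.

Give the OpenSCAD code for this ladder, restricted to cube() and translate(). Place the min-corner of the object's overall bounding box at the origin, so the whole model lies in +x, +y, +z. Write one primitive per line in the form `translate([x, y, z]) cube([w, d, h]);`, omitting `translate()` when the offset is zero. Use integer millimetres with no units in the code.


cube([39, 38, 1246]);
translate([400, 0, 0]) cube([39, 38, 1246]);
translate([39, 0, 208]) cube([361, 38, 30]);
translate([39, 0, 478]) cube([361, 38, 30]);
translate([39, 0, 748]) cube([361, 38, 30]);
translate([39, 0, 1018]) cube([361, 38, 30]);


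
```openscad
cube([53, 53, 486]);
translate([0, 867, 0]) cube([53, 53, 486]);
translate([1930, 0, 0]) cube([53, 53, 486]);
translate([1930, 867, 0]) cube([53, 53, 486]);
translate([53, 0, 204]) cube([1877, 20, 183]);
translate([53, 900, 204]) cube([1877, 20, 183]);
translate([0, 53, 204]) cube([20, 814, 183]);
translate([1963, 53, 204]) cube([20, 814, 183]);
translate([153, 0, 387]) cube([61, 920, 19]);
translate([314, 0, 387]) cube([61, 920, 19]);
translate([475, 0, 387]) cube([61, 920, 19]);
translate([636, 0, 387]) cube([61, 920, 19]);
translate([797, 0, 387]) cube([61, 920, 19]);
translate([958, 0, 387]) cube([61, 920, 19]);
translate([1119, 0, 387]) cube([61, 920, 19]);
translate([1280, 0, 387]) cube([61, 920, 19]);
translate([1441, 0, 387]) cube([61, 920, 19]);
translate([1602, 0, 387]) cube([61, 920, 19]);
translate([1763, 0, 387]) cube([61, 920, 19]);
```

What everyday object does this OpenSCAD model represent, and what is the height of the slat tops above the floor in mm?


A bed frame. The slat-top height is 406 mm.

Four posts, four rails, and a row of slats — a bed frame. Slats sit on the rails at z = 204 + 183 = 387; with slat thickness 19, the top is 406 mm.
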